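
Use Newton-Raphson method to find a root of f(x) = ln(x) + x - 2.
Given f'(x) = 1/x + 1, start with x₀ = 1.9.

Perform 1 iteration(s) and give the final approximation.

f(x) = ln(x) + x - 2
f'(x) = 1/x + 1
x₀ = 1.9

Newton-Raphson formula: x_{n+1} = x_n - f(x_n)/f'(x_n)

Iteration 1:
  f(1.900000) = 0.541854
  f'(1.900000) = 1.526316
  x_1 = 1.900000 - 0.541854/1.526316 = 1.544992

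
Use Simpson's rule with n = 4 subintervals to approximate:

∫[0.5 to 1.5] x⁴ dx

f(x) = x⁴
a = 0.5, b = 1.5, n = 4
h = (b - a)/n = 0.250000

Simpson's rule: (h/3)[f(x₀) + 4f(x₁) + 2f(x₂) + ... + f(xₙ)]

x_0 = 0.5000, f(x_0) = 0.062500, coefficient = 1
x_1 = 0.7500, f(x_1) = 0.316406, coefficient = 4
x_2 = 1.0000, f(x_2) = 1.000000, coefficient = 2
x_3 = 1.2500, f(x_3) = 2.441406, coefficient = 4
x_4 = 1.5000, f(x_4) = 5.062500, coefficient = 1

I ≈ (0.250000/3) × 18.156250 = 1.513021
Exact value: 1.512500
Error: 0.000521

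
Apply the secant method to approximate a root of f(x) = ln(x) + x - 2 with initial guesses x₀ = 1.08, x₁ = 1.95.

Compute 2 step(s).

f(x) = ln(x) + x - 2
x₀ = 1.08, x₁ = 1.95

Secant formula: x_{n+1} = x_n - f(x_n)(x_n - x_{n-1})/(f(x_n) - f(x_{n-1}))

Iteration 1:
  f(1.080000) = -0.843039
  f(1.950000) = 0.617829
  x_2 = 1.950000 - 0.617829×(1.950000 - 1.080000)/(0.617829 - (-0.843039))
       = 1.582060
Iteration 2:
  f(1.950000) = 0.617829
  f(1.582060) = 0.040788
  x_3 = 1.582060 - 0.040788×(1.582060 - 1.950000)/(0.040788 - 0.617829)
       = 1.556052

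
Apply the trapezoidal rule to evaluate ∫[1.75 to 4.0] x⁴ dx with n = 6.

f(x) = x⁴
a = 1.75, b = 4.0, n = 6
h = (b - a)/n = 0.375000

Trapezoidal rule: (h/2)[f(x₀) + 2f(x₁) + 2f(x₂) + ... + f(xₙ)]

x_0 = 1.7500, f(x_0) = 9.378906, coefficient = 1
x_1 = 2.1250, f(x_1) = 20.390869, coefficient = 2
x_2 = 2.5000, f(x_2) = 39.062500, coefficient = 2
x_3 = 2.8750, f(x_3) = 68.320557, coefficient = 2
x_4 = 3.2500, f(x_4) = 111.566406, coefficient = 2
x_5 = 3.6250, f(x_5) = 172.676025, coefficient = 2
x_6 = 4.0000, f(x_6) = 256.000000, coefficient = 1

I ≈ (0.375000/2) × 1089.411621 = 204.264679
Exact value: 201.517383
Error: 2.747296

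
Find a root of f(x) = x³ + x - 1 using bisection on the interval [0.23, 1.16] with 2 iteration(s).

f(x) = x³ + x - 1
Initial interval: [0.23, 1.16]

Iteration 1:
  c_1 = (0.230000 + 1.160000)/2 = 0.695000
  f(c_1) = f(0.695000) = 0.030702
  f(a) × f(c) < 0, new interval: [0.230000, 0.695000]
Iteration 2:
  c_2 = (0.230000 + 0.695000)/2 = 0.462500
  f(c_2) = f(0.462500) = -0.438568
  f(a) × f(c) ≥ 0, new interval: [0.462500, 0.695000]

After 2 iteration(s), the approximation is c_2 = 0.462500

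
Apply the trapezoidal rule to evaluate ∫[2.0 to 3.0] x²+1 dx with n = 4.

f(x) = x²+1
a = 2.0, b = 3.0, n = 4
h = (b - a)/n = 0.250000

Trapezoidal rule: (h/2)[f(x₀) + 2f(x₁) + 2f(x₂) + ... + f(xₙ)]

x_0 = 2.0000, f(x_0) = 5.000000, coefficient = 1
x_1 = 2.2500, f(x_1) = 6.062500, coefficient = 2
x_2 = 2.5000, f(x_2) = 7.250000, coefficient = 2
x_3 = 2.7500, f(x_3) = 8.562500, coefficient = 2
x_4 = 3.0000, f(x_4) = 10.000000, coefficient = 1

I ≈ (0.250000/2) × 58.750000 = 7.343750
Exact value: 7.333333
Error: 0.010417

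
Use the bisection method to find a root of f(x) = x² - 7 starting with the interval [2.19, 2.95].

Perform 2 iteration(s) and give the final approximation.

f(x) = x² - 7
Initial interval: [2.19, 2.95]

Iteration 1:
  c_1 = (2.190000 + 2.950000)/2 = 2.570000
  f(c_1) = f(2.570000) = -0.395100
  f(a) × f(c) ≥ 0, new interval: [2.570000, 2.950000]
Iteration 2:
  c_2 = (2.570000 + 2.950000)/2 = 2.760000
  f(c_2) = f(2.760000) = 0.617600
  f(a) × f(c) < 0, new interval: [2.570000, 2.760000]

After 2 iteration(s), the approximation is c_2 = 2.760000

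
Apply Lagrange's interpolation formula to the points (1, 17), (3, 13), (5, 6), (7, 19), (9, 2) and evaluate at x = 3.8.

Lagrange interpolation formula:
P(x) = Σ yᵢ × Lᵢ(x)
where Lᵢ(x) = Π_{j≠i} (x - xⱼ)/(xᵢ - xⱼ)

L_0(3.8) = (3.8 - 3)/(1 - 3) × (3.8 - 5)/(1 - 5) × (3.8 - 7)/(1 - 7) × (3.8 - 9)/(1 - 9) = -0.041600
L_1(3.8) = (3.8 - 1)/(3 - 1) × (3.8 - 5)/(3 - 5) × (3.8 - 7)/(3 - 7) × (3.8 - 9)/(3 - 9) = 0.582400
L_2(3.8) = (3.8 - 1)/(5 - 1) × (3.8 - 3)/(5 - 3) × (3.8 - 7)/(5 - 7) × (3.8 - 9)/(5 - 9) = 0.582400
L_3(3.8) = (3.8 - 1)/(7 - 1) × (3.8 - 3)/(7 - 3) × (3.8 - 5)/(7 - 5) × (3.8 - 9)/(7 - 9) = -0.145600
L_4(3.8) = (3.8 - 1)/(9 - 1) × (3.8 - 3)/(9 - 3) × (3.8 - 5)/(9 - 5) × (3.8 - 7)/(9 - 7) = 0.022400

P(3.8) = 17×L_0(3.8) + 13×L_1(3.8) + 6×L_2(3.8) + 19×L_3(3.8) + 2×L_4(3.8)
P(3.8) = 7.636800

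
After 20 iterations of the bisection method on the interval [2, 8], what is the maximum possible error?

Bisection error bound: |error| ≤ (b-a)/2^n
|error| ≤ (8 - 2)/2^20 = 6/2^20
|error| ≤ 0.0000057220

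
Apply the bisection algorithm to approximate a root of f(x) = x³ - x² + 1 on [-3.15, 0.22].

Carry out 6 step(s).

f(x) = x³ - x² + 1
Initial interval: [-3.15, 0.22]

Iteration 1:
  c_1 = (-3.150000 + 0.220000)/2 = -1.465000
  f(c_1) = f(-1.465000) = -4.290445
  f(a) × f(c) ≥ 0, new interval: [-1.465000, 0.220000]
Iteration 2:
  c_2 = (-1.465000 + 0.220000)/2 = -0.622500
  f(c_2) = f(-0.622500) = 0.371271
  f(a) × f(c) < 0, new interval: [-1.465000, -0.622500]
Iteration 3:
  c_3 = (-1.465000 + (-0.622500))/2 = -1.043750
  f(c_3) = f(-1.043750) = -1.226490
  f(a) × f(c) ≥ 0, new interval: [-1.043750, -0.622500]
Iteration 4:
  c_4 = (-1.043750 + (-0.622500))/2 = -0.833125
  f(c_4) = f(-0.833125) = -0.272367
  f(a) × f(c) ≥ 0, new interval: [-0.833125, -0.622500]
Iteration 5:
  c_5 = (-0.833125 + (-0.622500))/2 = -0.727812
  f(c_5) = f(-0.727812) = 0.084759
  f(a) × f(c) < 0, new interval: [-0.833125, -0.727812]
Iteration 6:
  c_6 = (-0.833125 + (-0.727812))/2 = -0.780469
  f(c_6) = f(-0.780469) = -0.084540
  f(a) × f(c) ≥ 0, new interval: [-0.780469, -0.727812]

After 6 iteration(s), the approximation is c_6 = -0.780469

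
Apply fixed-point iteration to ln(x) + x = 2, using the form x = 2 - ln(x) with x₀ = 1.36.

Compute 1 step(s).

Equation: ln(x) + x = 2
Fixed-point form: x = 2 - ln(x)
x₀ = 1.36

x_1 = g(1.360000) = 1.692515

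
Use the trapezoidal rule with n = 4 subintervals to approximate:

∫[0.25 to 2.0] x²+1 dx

f(x) = x²+1
a = 0.25, b = 2.0, n = 4
h = (b - a)/n = 0.437500

Trapezoidal rule: (h/2)[f(x₀) + 2f(x₁) + 2f(x₂) + ... + f(xₙ)]

x_0 = 0.2500, f(x_0) = 1.062500, coefficient = 1
x_1 = 0.6875, f(x_1) = 1.472656, coefficient = 2
x_2 = 1.1250, f(x_2) = 2.265625, coefficient = 2
x_3 = 1.5625, f(x_3) = 3.441406, coefficient = 2
x_4 = 2.0000, f(x_4) = 5.000000, coefficient = 1

I ≈ (0.437500/2) × 20.421875 = 4.467285
Exact value: 4.411458
Error: 0.055827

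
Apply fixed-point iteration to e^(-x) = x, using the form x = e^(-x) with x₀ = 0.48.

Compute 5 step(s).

Equation: e^(-x) = x
Fixed-point form: x = e^(-x)
x₀ = 0.48

x_1 = g(0.480000) = 0.618783
x_2 = g(0.618783) = 0.538599
x_3 = g(0.538599) = 0.583565
x_4 = g(0.583565) = 0.557906
x_5 = g(0.557906) = 0.572407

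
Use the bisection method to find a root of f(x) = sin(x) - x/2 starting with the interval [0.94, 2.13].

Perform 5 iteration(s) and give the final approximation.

f(x) = sin(x) - x/2
Initial interval: [0.94, 2.13]

Iteration 1:
  c_1 = (0.940000 + 2.130000)/2 = 1.535000
  f(c_1) = f(1.535000) = 0.231859
  f(a) × f(c) ≥ 0, new interval: [1.535000, 2.130000]
Iteration 2:
  c_2 = (1.535000 + 2.130000)/2 = 1.832500
  f(c_2) = f(1.832500) = 0.049701
  f(a) × f(c) ≥ 0, new interval: [1.832500, 2.130000]
Iteration 3:
  c_3 = (1.832500 + 2.130000)/2 = 1.981250
  f(c_3) = f(1.981250) = -0.073685
  f(a) × f(c) < 0, new interval: [1.832500, 1.981250]
Iteration 4:
  c_4 = (1.832500 + 1.981250)/2 = 1.906875
  f(c_4) = f(1.906875) = -0.009382
  f(a) × f(c) < 0, new interval: [1.832500, 1.906875]
Iteration 5:
  c_5 = (1.832500 + 1.906875)/2 = 1.869687
  f(c_5) = f(1.869687) = 0.020820
  f(a) × f(c) ≥ 0, new interval: [1.869687, 1.906875]

After 5 iteration(s), the approximation is c_5 = 1.869687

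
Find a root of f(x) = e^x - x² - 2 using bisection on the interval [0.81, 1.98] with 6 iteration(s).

f(x) = e^x - x² - 2
Initial interval: [0.81, 1.98]

Iteration 1:
  c_1 = (0.810000 + 1.980000)/2 = 1.395000
  f(c_1) = f(1.395000) = 0.088950
  f(a) × f(c) < 0, new interval: [0.810000, 1.395000]
Iteration 2:
  c_2 = (0.810000 + 1.395000)/2 = 1.102500
  f(c_2) = f(1.102500) = -0.203820
  f(a) × f(c) ≥ 0, new interval: [1.102500, 1.395000]
Iteration 3:
  c_3 = (1.102500 + 1.395000)/2 = 1.248750
  f(c_3) = f(1.248750) = -0.073394
  f(a) × f(c) ≥ 0, new interval: [1.248750, 1.395000]
Iteration 4:
  c_4 = (1.248750 + 1.395000)/2 = 1.321875
  f(c_4) = f(1.321875) = 0.003093
  f(a) × f(c) < 0, new interval: [1.248750, 1.321875]
Iteration 5:
  c_5 = (1.248750 + 1.321875)/2 = 1.285312
  f(c_5) = f(1.285312) = -0.036231
  f(a) × f(c) ≥ 0, new interval: [1.285312, 1.321875]
Iteration 6:
  c_6 = (1.285312 + 1.321875)/2 = 1.303594
  f(c_6) = f(1.303594) = -0.016850
  f(a) × f(c) ≥ 0, new interval: [1.303594, 1.321875]

After 6 iteration(s), the approximation is c_6 = 1.303594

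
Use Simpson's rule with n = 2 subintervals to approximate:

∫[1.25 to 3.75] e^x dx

f(x) = e^x
a = 1.25, b = 3.75, n = 2
h = (b - a)/n = 1.250000

Simpson's rule: (h/3)[f(x₀) + 4f(x₁) + 2f(x₂) + ... + f(xₙ)]

x_0 = 1.2500, f(x_0) = 3.490343, coefficient = 1
x_1 = 2.5000, f(x_1) = 12.182494, coefficient = 4
x_2 = 3.7500, f(x_2) = 42.521082, coefficient = 1

I ≈ (1.250000/3) × 94.741401 = 39.475584
Exact value: 39.030739
Error: 0.444845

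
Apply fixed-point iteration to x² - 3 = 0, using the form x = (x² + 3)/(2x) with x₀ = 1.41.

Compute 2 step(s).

Equation: x² - 3 = 0
Fixed-point form: x = (x² + 3)/(2x)
x₀ = 1.41

x_1 = g(1.410000) = 1.768830
x_2 = g(1.768830) = 1.732433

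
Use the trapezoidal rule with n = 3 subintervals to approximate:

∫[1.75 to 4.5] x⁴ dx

f(x) = x⁴
a = 1.75, b = 4.5, n = 3
h = (b - a)/n = 0.916667

Trapezoidal rule: (h/2)[f(x₀) + 2f(x₁) + 2f(x₂) + ... + f(xₙ)]

x_0 = 1.7500, f(x_0) = 9.378906, coefficient = 1
x_1 = 2.6667, f(x_1) = 50.567901, coefficient = 2
x_2 = 3.5833, f(x_2) = 164.872733, coefficient = 2
x_3 = 4.5000, f(x_3) = 410.062500, coefficient = 1

I ≈ (0.916667/2) × 850.322676 = 389.731226
Exact value: 365.773633
Error: 23.957593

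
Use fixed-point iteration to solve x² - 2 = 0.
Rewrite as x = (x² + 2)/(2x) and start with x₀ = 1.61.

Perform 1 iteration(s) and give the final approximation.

Equation: x² - 2 = 0
Fixed-point form: x = (x² + 2)/(2x)
x₀ = 1.61

x_1 = g(1.610000) = 1.426118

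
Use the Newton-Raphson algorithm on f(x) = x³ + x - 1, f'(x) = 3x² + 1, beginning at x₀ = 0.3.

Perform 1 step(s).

f(x) = x³ + x - 1
f'(x) = 3x² + 1
x₀ = 0.3

Newton-Raphson formula: x_{n+1} = x_n - f(x_n)/f'(x_n)

Iteration 1:
  f(0.300000) = -0.673000
  f'(0.300000) = 1.270000
  x_1 = 0.300000 - (-0.673000)/1.270000 = 0.829921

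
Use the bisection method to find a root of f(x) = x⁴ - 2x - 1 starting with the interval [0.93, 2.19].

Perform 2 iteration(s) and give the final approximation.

f(x) = x⁴ - 2x - 1
Initial interval: [0.93, 2.19]

Iteration 1:
  c_1 = (0.930000 + 2.190000)/2 = 1.560000
  f(c_1) = f(1.560000) = 1.802409
  f(a) × f(c) < 0, new interval: [0.930000, 1.560000]
Iteration 2:
  c_2 = (0.930000 + 1.560000)/2 = 1.245000
  f(c_2) = f(1.245000) = -1.087422
  f(a) × f(c) ≥ 0, new interval: [1.245000, 1.560000]

After 2 iteration(s), the approximation is c_2 = 1.245000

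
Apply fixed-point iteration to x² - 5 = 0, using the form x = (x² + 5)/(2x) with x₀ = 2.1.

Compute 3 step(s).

Equation: x² - 5 = 0
Fixed-point form: x = (x² + 5)/(2x)
x₀ = 2.1

x_1 = g(2.100000) = 2.240476
x_2 = g(2.240476) = 2.236072
x_3 = g(2.236072) = 2.236068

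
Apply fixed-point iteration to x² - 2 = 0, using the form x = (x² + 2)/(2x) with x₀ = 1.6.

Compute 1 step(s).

Equation: x² - 2 = 0
Fixed-point form: x = (x² + 2)/(2x)
x₀ = 1.6

x_1 = g(1.600000) = 1.425000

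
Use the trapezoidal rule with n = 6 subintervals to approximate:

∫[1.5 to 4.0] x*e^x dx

f(x) = x*e^x
a = 1.5, b = 4.0, n = 6
h = (b - a)/n = 0.416667

Trapezoidal rule: (h/2)[f(x₀) + 2f(x₁) + 2f(x₂) + ... + f(xₙ)]

x_0 = 1.5000, f(x_0) = 6.722534, coefficient = 1
x_1 = 1.9167, f(x_1) = 13.029998, coefficient = 2
x_2 = 2.3333, f(x_2) = 24.061937, coefficient = 2
x_3 = 2.7500, f(x_3) = 43.017238, coefficient = 2
x_4 = 3.1667, f(x_4) = 75.139484, coefficient = 2
x_5 = 3.5833, f(x_5) = 128.976059, coefficient = 2
x_6 = 4.0000, f(x_6) = 218.392600, coefficient = 1

I ≈ (0.416667/2) × 793.564565 = 165.325951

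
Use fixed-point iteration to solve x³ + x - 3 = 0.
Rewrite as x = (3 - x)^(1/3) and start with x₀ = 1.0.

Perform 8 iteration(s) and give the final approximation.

Equation: x³ + x - 3 = 0
Fixed-point form: x = (3 - x)^(1/3)
x₀ = 1.0

x_1 = g(1.000000) = 1.259921
x_2 = g(1.259921) = 1.202790
x_3 = g(1.202790) = 1.215812
x_4 = g(1.215812) = 1.212868
x_5 = g(1.212868) = 1.213535
x_6 = g(1.213535) = 1.213384
x_7 = g(1.213384) = 1.213418
x_8 = g(1.213418) = 1.213410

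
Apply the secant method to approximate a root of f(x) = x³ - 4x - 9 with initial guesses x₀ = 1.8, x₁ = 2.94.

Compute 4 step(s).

f(x) = x³ - 4x - 9
x₀ = 1.8, x₁ = 2.94

Secant formula: x_{n+1} = x_n - f(x_n)(x_n - x_{n-1})/(f(x_n) - f(x_{n-1}))

Iteration 1:
  f(1.800000) = -10.368000
  f(2.940000) = 4.652184
  x_2 = 2.940000 - 4.652184×(2.940000 - 1.800000)/(4.652184 - (-10.368000))
       = 2.586909
Iteration 2:
  f(2.940000) = 4.652184
  f(2.586909) = -2.035785
  x_3 = 2.586909 - (-2.035785)×(2.586909 - 2.940000)/(-2.035785 - 4.652184)
       = 2.694388
Iteration 3:
  f(2.586909) = -2.035785
  f(2.694388) = -0.217027
  x_4 = 2.694388 - (-0.217027)×(2.694388 - 2.586909)/(-0.217027 - (-2.035785))
       = 2.707213
Iteration 4:
  f(2.694388) = -0.217027
  f(2.707213) = 0.012326
  x_5 = 2.707213 - 0.012326×(2.707213 - 2.694388)/(0.012326 - (-0.217027))
       = 2.706524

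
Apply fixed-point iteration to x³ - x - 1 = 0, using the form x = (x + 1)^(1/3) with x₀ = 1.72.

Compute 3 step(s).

Equation: x³ - x - 1 = 0
Fixed-point form: x = (x + 1)^(1/3)
x₀ = 1.72

x_1 = g(1.720000) = 1.395906
x_2 = g(1.395906) = 1.338104
x_3 = g(1.338104) = 1.327256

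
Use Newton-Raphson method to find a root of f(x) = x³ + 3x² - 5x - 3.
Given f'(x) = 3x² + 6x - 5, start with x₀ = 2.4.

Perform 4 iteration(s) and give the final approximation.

f(x) = x³ + 3x² - 5x - 3
f'(x) = 3x² + 6x - 5
x₀ = 2.4

Newton-Raphson formula: x_{n+1} = x_n - f(x_n)/f'(x_n)

Iteration 1:
  f(2.400000) = 16.104000
  f'(2.400000) = 26.680000
  x_1 = 2.400000 - 16.104000/26.680000 = 1.796402
Iteration 2:
  f(1.796402) = 3.496265
  f'(1.796402) = 15.459589
  x_2 = 1.796402 - 3.496265/15.459589 = 1.570247
Iteration 3:
  f(1.570247) = 0.417508
  f'(1.570247) = 11.818505
  x_3 = 1.570247 - 0.417508/11.818505 = 1.534920
Iteration 4:
  f(1.534920) = 0.009579
  f'(1.534920) = 11.277459
  x_4 = 1.534920 - 0.009579/11.277459 = 1.534071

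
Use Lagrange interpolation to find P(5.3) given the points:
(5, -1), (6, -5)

Lagrange interpolation formula:
P(x) = Σ yᵢ × Lᵢ(x)
where Lᵢ(x) = Π_{j≠i} (x - xⱼ)/(xᵢ - xⱼ)

L_0(5.3) = (5.3 - 6)/(5 - 6) = 0.700000
L_1(5.3) = (5.3 - 5)/(6 - 5) = 0.300000

P(5.3) = (-1)×L_0(5.3) + (-5)×L_1(5.3)
P(5.3) = -2.200000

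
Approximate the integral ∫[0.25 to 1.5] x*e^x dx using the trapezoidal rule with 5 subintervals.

f(x) = x*e^x
a = 0.25, b = 1.5, n = 5
h = (b - a)/n = 0.250000

Trapezoidal rule: (h/2)[f(x₀) + 2f(x₁) + 2f(x₂) + ... + f(xₙ)]

x_0 = 0.2500, f(x_0) = 0.321006, coefficient = 1
x_1 = 0.5000, f(x_1) = 0.824361, coefficient = 2
x_2 = 0.7500, f(x_2) = 1.587750, coefficient = 2
x_3 = 1.0000, f(x_3) = 2.718282, coefficient = 2
x_4 = 1.2500, f(x_4) = 4.362929, coefficient = 2
x_5 = 1.5000, f(x_5) = 6.722534, coefficient = 1

I ≈ (0.250000/2) × 26.030182 = 3.253773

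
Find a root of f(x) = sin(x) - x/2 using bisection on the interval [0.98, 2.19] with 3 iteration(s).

f(x) = sin(x) - x/2
Initial interval: [0.98, 2.19]

Iteration 1:
  c_1 = (0.980000 + 2.190000)/2 = 1.585000
  f(c_1) = f(1.585000) = 0.207399
  f(a) × f(c) ≥ 0, new interval: [1.585000, 2.190000]
Iteration 2:
  c_2 = (1.585000 + 2.190000)/2 = 1.887500
  f(c_2) = f(1.887500) = 0.006517
  f(a) × f(c) ≥ 0, new interval: [1.887500, 2.190000]
Iteration 3:
  c_3 = (1.887500 + 2.190000)/2 = 2.038750
  f(c_3) = f(2.038750) = -0.126882
  f(a) × f(c) < 0, new interval: [1.887500, 2.038750]

After 3 iteration(s), the approximation is c_3 = 2.038750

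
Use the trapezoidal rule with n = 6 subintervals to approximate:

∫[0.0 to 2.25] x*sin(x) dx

f(x) = x*sin(x)
a = 0.0, b = 2.25, n = 6
h = (b - a)/n = 0.375000

Trapezoidal rule: (h/2)[f(x₀) + 2f(x₁) + 2f(x₂) + ... + f(xₙ)]

x_0 = 0.0000, f(x_0) = 0.000000, coefficient = 1
x_1 = 0.3750, f(x_1) = 0.137352, coefficient = 2
x_2 = 0.7500, f(x_2) = 0.511229, coefficient = 2
x_3 = 1.1250, f(x_3) = 1.015051, coefficient = 2
x_4 = 1.5000, f(x_4) = 1.496242, coefficient = 2
x_5 = 1.8750, f(x_5) = 1.788911, coefficient = 2
x_6 = 2.2500, f(x_6) = 1.750665, coefficient = 1

I ≈ (0.375000/2) × 11.648236 = 2.184044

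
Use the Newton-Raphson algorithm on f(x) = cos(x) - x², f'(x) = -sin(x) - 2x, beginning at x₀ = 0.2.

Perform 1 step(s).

f(x) = cos(x) - x²
f'(x) = -sin(x) - 2x
x₀ = 0.2

Newton-Raphson formula: x_{n+1} = x_n - f(x_n)/f'(x_n)

Iteration 1:
  f(0.200000) = 0.940067
  f'(0.200000) = -0.598669
  x_1 = 0.200000 - 0.940067/(-0.598669) = 1.770260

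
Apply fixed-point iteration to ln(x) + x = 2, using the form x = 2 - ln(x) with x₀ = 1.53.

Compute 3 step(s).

Equation: ln(x) + x = 2
Fixed-point form: x = 2 - ln(x)
x₀ = 1.53

x_1 = g(1.530000) = 1.574732
x_2 = g(1.574732) = 1.545915
x_3 = g(1.545915) = 1.564384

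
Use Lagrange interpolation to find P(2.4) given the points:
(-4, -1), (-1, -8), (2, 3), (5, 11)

Lagrange interpolation formula:
P(x) = Σ yᵢ × Lᵢ(x)
where Lᵢ(x) = Π_{j≠i} (x - xⱼ)/(xᵢ - xⱼ)

L_0(2.4) = (2.4 - (-1))/(-4 - (-1)) × (2.4 - 2)/(-4 - 2) × (2.4 - 5)/(-4 - 5) = 0.021827
L_1(2.4) = (2.4 - (-4))/(-1 - (-4)) × (2.4 - 2)/(-1 - 2) × (2.4 - 5)/(-1 - 5) = -0.123259
L_2(2.4) = (2.4 - (-4))/(2 - (-4)) × (2.4 - (-1))/(2 - (-1)) × (2.4 - 5)/(2 - 5) = 1.047704
L_3(2.4) = (2.4 - (-4))/(5 - (-4)) × (2.4 - (-1))/(5 - (-1)) × (2.4 - 2)/(5 - 2) = 0.053728

P(2.4) = (-1)×L_0(2.4) + (-8)×L_1(2.4) + 3×L_2(2.4) + 11×L_3(2.4)
P(2.4) = 4.698370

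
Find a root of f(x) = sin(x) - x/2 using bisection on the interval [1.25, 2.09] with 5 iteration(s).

f(x) = sin(x) - x/2
Initial interval: [1.25, 2.09]

Iteration 1:
  c_1 = (1.250000 + 2.090000)/2 = 1.670000
  f(c_1) = f(1.670000) = 0.160083
  f(a) × f(c) ≥ 0, new interval: [1.670000, 2.090000]
Iteration 2:
  c_2 = (1.670000 + 2.090000)/2 = 1.880000
  f(c_2) = f(1.880000) = 0.012576
  f(a) × f(c) ≥ 0, new interval: [1.880000, 2.090000]
Iteration 3:
  c_3 = (1.880000 + 2.090000)/2 = 1.985000
  f(c_3) = f(1.985000) = -0.077063
  f(a) × f(c) < 0, new interval: [1.880000, 1.985000]
Iteration 4:
  c_4 = (1.880000 + 1.985000)/2 = 1.932500
  f(c_4) = f(1.932500) = -0.030955
  f(a) × f(c) < 0, new interval: [1.880000, 1.932500]
Iteration 5:
  c_5 = (1.880000 + 1.932500)/2 = 1.906250
  f(c_5) = f(1.906250) = -0.008864
  f(a) × f(c) < 0, new interval: [1.880000, 1.906250]

After 5 iteration(s), the approximation is c_5 = 1.906250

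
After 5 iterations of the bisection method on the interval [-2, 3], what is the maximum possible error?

Bisection error bound: |error| ≤ (b-a)/2^n
|error| ≤ (3 - (-2))/2^5 = 5/2^5
|error| ≤ 0.1562500000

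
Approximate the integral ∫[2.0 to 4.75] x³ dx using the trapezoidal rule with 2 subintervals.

f(x) = x³
a = 2.0, b = 4.75, n = 2
h = (b - a)/n = 1.375000

Trapezoidal rule: (h/2)[f(x₀) + 2f(x₁) + 2f(x₂) + ... + f(xₙ)]

x_0 = 2.0000, f(x_0) = 8.000000, coefficient = 1
x_1 = 3.3750, f(x_1) = 38.443359, coefficient = 2
x_2 = 4.7500, f(x_2) = 107.171875, coefficient = 1

I ≈ (1.375000/2) × 192.058594 = 132.040283
Exact value: 123.266602
Error: 8.773682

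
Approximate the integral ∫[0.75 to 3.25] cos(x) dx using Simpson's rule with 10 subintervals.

f(x) = cos(x)
a = 0.75, b = 3.25, n = 10
h = (b - a)/n = 0.250000

Simpson's rule: (h/3)[f(x₀) + 4f(x₁) + 2f(x₂) + ... + f(xₙ)]

x_0 = 0.7500, f(x_0) = 0.731689, coefficient = 1
x_1 = 1.0000, f(x_1) = 0.540302, coefficient = 4
x_2 = 1.2500, f(x_2) = 0.315322, coefficient = 2
x_3 = 1.5000, f(x_3) = 0.070737, coefficient = 4
x_4 = 1.7500, f(x_4) = -0.178246, coefficient = 2
x_5 = 2.0000, f(x_5) = -0.416147, coefficient = 4
x_6 = 2.2500, f(x_6) = -0.628174, coefficient = 2
x_7 = 2.5000, f(x_7) = -0.801144, coefficient = 4
x_8 = 2.7500, f(x_8) = -0.924302, coefficient = 2
x_9 = 3.0000, f(x_9) = -0.989992, coefficient = 4
x_10 = 3.2500, f(x_10) = -0.994130, coefficient = 1

I ≈ (0.250000/3) × -9.478214 = -0.789851
Exact value: -0.789834
Error: 0.000017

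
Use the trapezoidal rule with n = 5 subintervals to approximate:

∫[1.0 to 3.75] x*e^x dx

f(x) = x*e^x
a = 1.0, b = 3.75, n = 5
h = (b - a)/n = 0.550000

Trapezoidal rule: (h/2)[f(x₀) + 2f(x₁) + 2f(x₂) + ... + f(xₙ)]

x_0 = 1.0000, f(x_0) = 2.718282, coefficient = 1
x_1 = 1.5500, f(x_1) = 7.302779, coefficient = 2
x_2 = 2.1000, f(x_2) = 17.148957, coefficient = 2
x_3 = 2.6500, f(x_3) = 37.508202, coefficient = 2
x_4 = 3.2000, f(x_4) = 78.504097, coefficient = 2
x_5 = 3.7500, f(x_5) = 159.454058, coefficient = 1

I ≈ (0.550000/2) × 443.100409 = 121.852612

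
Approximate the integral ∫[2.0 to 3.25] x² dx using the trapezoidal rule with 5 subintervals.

f(x) = x²
a = 2.0, b = 3.25, n = 5
h = (b - a)/n = 0.250000

Trapezoidal rule: (h/2)[f(x₀) + 2f(x₁) + 2f(x₂) + ... + f(xₙ)]

x_0 = 2.0000, f(x_0) = 4.000000, coefficient = 1
x_1 = 2.2500, f(x_1) = 5.062500, coefficient = 2
x_2 = 2.5000, f(x_2) = 6.250000, coefficient = 2
x_3 = 2.7500, f(x_3) = 7.562500, coefficient = 2
x_4 = 3.0000, f(x_4) = 9.000000, coefficient = 2
x_5 = 3.2500, f(x_5) = 10.562500, coefficient = 1

I ≈ (0.250000/2) × 70.312500 = 8.789062
Exact value: 8.776042
Error: 0.013021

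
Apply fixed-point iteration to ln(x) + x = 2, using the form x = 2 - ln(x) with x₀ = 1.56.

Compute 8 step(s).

Equation: ln(x) + x = 2
Fixed-point form: x = 2 - ln(x)
x₀ = 1.56

x_1 = g(1.560000) = 1.555314
x_2 = g(1.555314) = 1.558322
x_3 = g(1.558322) = 1.556390
x_4 = g(1.556390) = 1.557631
x_5 = g(1.557631) = 1.556834
x_6 = g(1.556834) = 1.557346
x_7 = g(1.557346) = 1.557017
x_8 = g(1.557017) = 1.557228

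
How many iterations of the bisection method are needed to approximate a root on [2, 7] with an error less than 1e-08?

We need (b-a)/2^n ≤ 1e-08
(7 - 2)/2^n ≤ 1e-08
5/2^n ≤ 1e-08
2^n ≥ 500000000
n ≥ log₂(500000000) = 28.90
n ≥ 29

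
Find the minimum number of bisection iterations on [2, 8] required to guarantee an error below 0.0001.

We need (b-a)/2^n ≤ 0.0001
(8 - 2)/2^n ≤ 0.0001
6/2^n ≤ 0.0001
2^n ≥ 60000
n ≥ log₂(60000) = 15.87
n ≥ 16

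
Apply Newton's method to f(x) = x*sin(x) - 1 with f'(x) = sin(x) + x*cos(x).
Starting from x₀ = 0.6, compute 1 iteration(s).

f(x) = x*sin(x) - 1
f'(x) = sin(x) + x*cos(x)
x₀ = 0.6

Newton-Raphson formula: x_{n+1} = x_n - f(x_n)/f'(x_n)

Iteration 1:
  f(0.600000) = -0.661215
  f'(0.600000) = 1.059844
  x_1 = 0.600000 - (-0.661215)/1.059844 = 1.223879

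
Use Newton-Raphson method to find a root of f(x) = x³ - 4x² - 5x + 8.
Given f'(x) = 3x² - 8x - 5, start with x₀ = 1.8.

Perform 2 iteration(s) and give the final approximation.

f(x) = x³ - 4x² - 5x + 8
f'(x) = 3x² - 8x - 5
x₀ = 1.8

Newton-Raphson formula: x_{n+1} = x_n - f(x_n)/f'(x_n)

Iteration 1:
  f(1.800000) = -8.128000
  f'(1.800000) = -9.680000
  x_1 = 1.800000 - (-8.128000)/(-9.680000) = 0.960331
Iteration 2:
  f(0.960331) = 0.395058
  f'(0.960331) = -9.915940
  x_2 = 0.960331 - 0.395058/(-9.915940) = 1.000171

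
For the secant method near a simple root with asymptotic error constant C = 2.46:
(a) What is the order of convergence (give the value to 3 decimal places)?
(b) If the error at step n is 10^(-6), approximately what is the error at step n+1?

(a) Secant method has superlinear convergence with order φ = (1+√5)/2 ≈ 1.618.
    This means |e_{n+1}| ≈ C|e_n|^1.618.

(b) With |e_n| = 10^(-6) and C = 2.46:
    |e_{n+1}| ≈ 2.46 × (10^(-6))^1.618 = 2.46 × 10^(-9.71)

(a) ≈ 1.618 (golden ratio); (b) |e_{n+1}| ≈ 4.816e-10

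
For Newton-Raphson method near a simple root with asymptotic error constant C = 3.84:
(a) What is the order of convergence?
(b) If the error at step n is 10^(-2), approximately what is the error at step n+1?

(a) Newton-Raphson has quadratic (order 2) convergence near simple roots.
    This means |e_{n+1}| ≈ C|e_n|².

(b) With |e_n| = 10^(-2) and C = 3.84:
    |e_{n+1}| ≈ 3.84 × (10^(-2))² = 3.84 × 10^(-4)

(a) 2 (quadratic); (b) |e_{n+1}| ≈ 3.840e-04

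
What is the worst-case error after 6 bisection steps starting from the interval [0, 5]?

Bisection error bound: |error| ≤ (b-a)/2^n
|error| ≤ (5 - 0)/2^6 = 5/2^6
|error| ≤ 0.0781250000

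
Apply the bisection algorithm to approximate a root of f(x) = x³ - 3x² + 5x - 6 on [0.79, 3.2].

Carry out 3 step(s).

f(x) = x³ - 3x² + 5x - 6
Initial interval: [0.79, 3.2]

Iteration 1:
  c_1 = (0.790000 + 3.200000)/2 = 1.995000
  f(c_1) = f(1.995000) = -0.024925
  f(a) × f(c) ≥ 0, new interval: [1.995000, 3.200000]
Iteration 2:
  c_2 = (1.995000 + 3.200000)/2 = 2.597500
  f(c_2) = f(2.597500) = 4.271830
  f(a) × f(c) < 0, new interval: [1.995000, 2.597500]
Iteration 3:
  c_3 = (1.995000 + 2.597500)/2 = 2.296250
  f(c_3) = f(2.296250) = 1.770542
  f(a) × f(c) < 0, new interval: [1.995000, 2.296250]

After 3 iteration(s), the approximation is c_3 = 2.296250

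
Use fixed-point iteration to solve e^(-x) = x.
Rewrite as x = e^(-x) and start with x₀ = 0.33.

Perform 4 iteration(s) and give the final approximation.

Equation: e^(-x) = x
Fixed-point form: x = e^(-x)
x₀ = 0.33

x_1 = g(0.330000) = 0.718924
x_2 = g(0.718924) = 0.487276
x_3 = g(0.487276) = 0.614297
x_4 = g(0.614297) = 0.541021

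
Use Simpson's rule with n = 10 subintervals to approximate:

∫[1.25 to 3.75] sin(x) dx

f(x) = sin(x)
a = 1.25, b = 3.75, n = 10
h = (b - a)/n = 0.250000

Simpson's rule: (h/3)[f(x₀) + 4f(x₁) + 2f(x₂) + ... + f(xₙ)]

x_0 = 1.2500, f(x_0) = 0.948985, coefficient = 1
x_1 = 1.5000, f(x_1) = 0.997495, coefficient = 4
x_2 = 1.7500, f(x_2) = 0.983986, coefficient = 2
x_3 = 2.0000, f(x_3) = 0.909297, coefficient = 4
x_4 = 2.2500, f(x_4) = 0.778073, coefficient = 2
x_5 = 2.5000, f(x_5) = 0.598472, coefficient = 4
x_6 = 2.7500, f(x_6) = 0.381661, coefficient = 2
x_7 = 3.0000, f(x_7) = 0.141120, coefficient = 4
x_8 = 3.2500, f(x_8) = -0.108195, coefficient = 2
x_9 = 3.5000, f(x_9) = -0.350783, coefficient = 4
x_10 = 3.7500, f(x_10) = -0.571561, coefficient = 1

I ≈ (0.250000/3) × 13.630879 = 1.135907
Exact value: 1.135882
Error: 0.000025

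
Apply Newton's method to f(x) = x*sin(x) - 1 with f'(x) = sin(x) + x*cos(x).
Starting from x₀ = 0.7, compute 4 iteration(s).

f(x) = x*sin(x) - 1
f'(x) = sin(x) + x*cos(x)
x₀ = 0.7

Newton-Raphson formula: x_{n+1} = x_n - f(x_n)/f'(x_n)

Iteration 1:
  f(0.700000) = -0.549048
  f'(0.700000) = 1.179607
  x_1 = 0.700000 - (-0.549048)/1.179607 = 1.165450
Iteration 2:
  f(1.165450) = 0.071008
  f'(1.165450) = 1.378546
  x_2 = 1.165450 - 0.071008/1.378546 = 1.113940
Iteration 3:
  f(1.113940) = -0.000301
  f'(1.113940) = 1.388835
  x_3 = 1.113940 - (-0.000301)/1.388835 = 1.114157
Iteration 4:
  f(1.114157) = 0.000000
  f'(1.114157) = 1.388809
  x_4 = 1.114157 - 0.000000/1.388809 = 1.114157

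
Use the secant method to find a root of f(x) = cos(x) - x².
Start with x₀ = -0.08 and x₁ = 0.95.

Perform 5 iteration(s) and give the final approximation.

f(x) = cos(x) - x²
x₀ = -0.08, x₁ = 0.95

Secant formula: x_{n+1} = x_n - f(x_n)(x_n - x_{n-1})/(f(x_n) - f(x_{n-1}))

Iteration 1:
  f(-0.080000) = 0.990402
  f(0.950000) = -0.320817
  x_2 = 0.950000 - (-0.320817)×(0.950000 - (-0.080000))/(-0.320817 - 0.990402)
       = 0.697989
Iteration 2:
  f(0.950000) = -0.320817
  f(0.697989) = 0.278947
  x_3 = 0.697989 - 0.278947×(0.697989 - 0.950000)/(0.278947 - (-0.320817))
       = 0.815198
Iteration 3:
  f(0.697989) = 0.278947
  f(0.815198) = 0.021176
  x_4 = 0.815198 - 0.021176×(0.815198 - 0.697989)/(0.021176 - 0.278947)
       = 0.824827
Iteration 4:
  f(0.815198) = 0.021176
  f(0.824827) = -0.001656
  x_5 = 0.824827 - (-0.001656)×(0.824827 - 0.815198)/(-0.001656 - 0.021176)
       = 0.824129
Iteration 5:
  f(0.824827) = -0.001656
  f(0.824129) = 0.000008
  x_6 = 0.824129 - 0.000008×(0.824129 - 0.824827)/(0.000008 - (-0.001656))
       = 0.824132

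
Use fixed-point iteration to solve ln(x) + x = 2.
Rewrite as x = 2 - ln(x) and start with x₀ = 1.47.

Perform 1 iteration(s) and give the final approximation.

Equation: ln(x) + x = 2
Fixed-point form: x = 2 - ln(x)
x₀ = 1.47

x_1 = g(1.470000) = 1.614738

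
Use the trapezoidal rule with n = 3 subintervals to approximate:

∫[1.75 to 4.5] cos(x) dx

f(x) = cos(x)
a = 1.75, b = 4.5, n = 3
h = (b - a)/n = 0.916667

Trapezoidal rule: (h/2)[f(x₀) + 2f(x₁) + 2f(x₂) + ... + f(xₙ)]

x_0 = 1.7500, f(x_0) = -0.178246, coefficient = 1
x_1 = 2.6667, f(x_1) = -0.889327, coefficient = 2
x_2 = 3.5833, f(x_2) = -0.904009, coefficient = 2
x_3 = 4.5000, f(x_3) = -0.210796, coefficient = 1

I ≈ (0.916667/2) × -3.975713 = -1.822202
Exact value: -1.961516
Error: 0.139314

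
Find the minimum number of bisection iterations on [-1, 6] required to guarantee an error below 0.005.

We need (b-a)/2^n ≤ 0.005
(6 - (-1))/2^n ≤ 0.005
7/2^n ≤ 0.005
2^n ≥ 1400
n ≥ log₂(1400) = 10.45
n ≥ 11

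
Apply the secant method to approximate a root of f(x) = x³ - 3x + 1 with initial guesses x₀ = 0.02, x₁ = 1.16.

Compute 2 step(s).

f(x) = x³ - 3x + 1
x₀ = 0.02, x₁ = 1.16

Secant formula: x_{n+1} = x_n - f(x_n)(x_n - x_{n-1})/(f(x_n) - f(x_{n-1}))

Iteration 1:
  f(0.020000) = 0.940008
  f(1.160000) = -0.919104
  x_2 = 1.160000 - (-0.919104)×(1.160000 - 0.020000)/(-0.919104 - 0.940008)
       = 0.596409
Iteration 2:
  f(1.160000) = -0.919104
  f(0.596409) = -0.577082
  x_3 = 0.596409 - (-0.577082)×(0.596409 - 1.160000)/(-0.577082 - (-0.919104))
       = -0.354520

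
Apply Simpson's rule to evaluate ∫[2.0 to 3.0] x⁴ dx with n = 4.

f(x) = x⁴
a = 2.0, b = 3.0, n = 4
h = (b - a)/n = 0.250000

Simpson's rule: (h/3)[f(x₀) + 4f(x₁) + 2f(x₂) + ... + f(xₙ)]

x_0 = 2.0000, f(x_0) = 16.000000, coefficient = 1
x_1 = 2.2500, f(x_1) = 25.628906, coefficient = 4
x_2 = 2.5000, f(x_2) = 39.062500, coefficient = 2
x_3 = 2.7500, f(x_3) = 57.191406, coefficient = 4
x_4 = 3.0000, f(x_4) = 81.000000, coefficient = 1

I ≈ (0.250000/3) × 506.406250 = 42.200521
Exact value: 42.200000
Error: 0.000521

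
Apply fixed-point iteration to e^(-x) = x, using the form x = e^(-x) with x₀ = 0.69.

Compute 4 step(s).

Equation: e^(-x) = x
Fixed-point form: x = e^(-x)
x₀ = 0.69

x_1 = g(0.690000) = 0.501576
x_2 = g(0.501576) = 0.605575
x_3 = g(0.605575) = 0.545760
x_4 = g(0.545760) = 0.579401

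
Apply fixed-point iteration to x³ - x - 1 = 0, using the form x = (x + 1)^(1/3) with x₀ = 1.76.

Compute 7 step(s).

Equation: x³ - x - 1 = 0
Fixed-point form: x = (x + 1)^(1/3)
x₀ = 1.76

x_1 = g(1.760000) = 1.402716
x_2 = g(1.402716) = 1.339371
x_3 = g(1.339371) = 1.327495
x_4 = g(1.327495) = 1.325245
x_5 = g(1.325245) = 1.324818
x_6 = g(1.324818) = 1.324737
x_7 = g(1.324737) = 1.324722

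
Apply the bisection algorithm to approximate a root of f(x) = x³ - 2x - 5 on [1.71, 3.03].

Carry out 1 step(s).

f(x) = x³ - 2x - 5
Initial interval: [1.71, 3.03]

Iteration 1:
  c_1 = (1.710000 + 3.030000)/2 = 2.370000
  f(c_1) = f(2.370000) = 3.572053
  f(a) × f(c) < 0, new interval: [1.710000, 2.370000]

After 1 iteration(s), the approximation is c_1 = 2.370000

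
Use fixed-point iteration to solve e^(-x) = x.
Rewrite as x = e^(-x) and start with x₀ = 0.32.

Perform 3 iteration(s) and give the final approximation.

Equation: e^(-x) = x
Fixed-point form: x = e^(-x)
x₀ = 0.32

x_1 = g(0.320000) = 0.726149
x_2 = g(0.726149) = 0.483768
x_3 = g(0.483768) = 0.616456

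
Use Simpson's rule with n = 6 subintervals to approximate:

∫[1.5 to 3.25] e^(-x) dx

f(x) = e^(-x)
a = 1.5, b = 3.25, n = 6
h = (b - a)/n = 0.291667

Simpson's rule: (h/3)[f(x₀) + 4f(x₁) + 2f(x₂) + ... + f(xₙ)]

x_0 = 1.5000, f(x_0) = 0.223130, coefficient = 1
x_1 = 1.7917, f(x_1) = 0.166682, coefficient = 4
x_2 = 2.0833, f(x_2) = 0.124514, coefficient = 2
x_3 = 2.3750, f(x_3) = 0.093014, coefficient = 4
x_4 = 2.6667, f(x_4) = 0.069483, coefficient = 2
x_5 = 2.9583, f(x_5) = 0.051905, coefficient = 4
x_6 = 3.2500, f(x_6) = 0.038774, coefficient = 1

I ≈ (0.291667/3) × 1.896308 = 0.184363
Exact value: 0.184356
Error: 0.000007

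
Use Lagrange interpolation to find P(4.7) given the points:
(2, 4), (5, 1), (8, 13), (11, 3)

Lagrange interpolation formula:
P(x) = Σ yᵢ × Lᵢ(x)
where Lᵢ(x) = Π_{j≠i} (x - xⱼ)/(xᵢ - xⱼ)

L_0(4.7) = (4.7 - 5)/(2 - 5) × (4.7 - 8)/(2 - 8) × (4.7 - 11)/(2 - 11) = 0.038500
L_1(4.7) = (4.7 - 2)/(5 - 2) × (4.7 - 8)/(5 - 8) × (4.7 - 11)/(5 - 11) = 1.039500
L_2(4.7) = (4.7 - 2)/(8 - 2) × (4.7 - 5)/(8 - 5) × (4.7 - 11)/(8 - 11) = -0.094500
L_3(4.7) = (4.7 - 2)/(11 - 2) × (4.7 - 5)/(11 - 5) × (4.7 - 8)/(11 - 8) = 0.016500

P(4.7) = 4×L_0(4.7) + 1×L_1(4.7) + 13×L_2(4.7) + 3×L_3(4.7)
P(4.7) = 0.014500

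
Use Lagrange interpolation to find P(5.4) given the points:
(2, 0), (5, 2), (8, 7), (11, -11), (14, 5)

Lagrange interpolation formula:
P(x) = Σ yᵢ × Lᵢ(x)
where Lᵢ(x) = Π_{j≠i} (x - xⱼ)/(xᵢ - xⱼ)

L_0(5.4) = (5.4 - 5)/(2 - 5) × (5.4 - 8)/(2 - 8) × (5.4 - 11)/(2 - 11) × (5.4 - 14)/(2 - 14) = -0.025765
L_1(5.4) = (5.4 - 2)/(5 - 2) × (5.4 - 8)/(5 - 8) × (5.4 - 11)/(5 - 11) × (5.4 - 14)/(5 - 14) = 0.875997
L_2(5.4) = (5.4 - 2)/(8 - 2) × (5.4 - 5)/(8 - 5) × (5.4 - 11)/(8 - 11) × (5.4 - 14)/(8 - 14) = 0.202153
L_3(5.4) = (5.4 - 2)/(11 - 2) × (5.4 - 5)/(11 - 5) × (5.4 - 8)/(11 - 8) × (5.4 - 14)/(11 - 14) = -0.062571
L_4(5.4) = (5.4 - 2)/(14 - 2) × (5.4 - 5)/(14 - 5) × (5.4 - 8)/(14 - 8) × (5.4 - 11)/(14 - 11) = 0.010186

P(5.4) = 0×L_0(5.4) + 2×L_1(5.4) + 7×L_2(5.4) + (-11)×L_3(5.4) + 5×L_4(5.4)
P(5.4) = 3.906278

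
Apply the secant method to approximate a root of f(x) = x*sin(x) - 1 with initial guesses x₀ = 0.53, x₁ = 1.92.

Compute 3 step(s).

f(x) = x*sin(x) - 1
x₀ = 0.53, x₁ = 1.92

Secant formula: x_{n+1} = x_n - f(x_n)(x_n - x_{n-1})/(f(x_n) - f(x_{n-1}))

Iteration 1:
  f(0.530000) = -0.732067
  f(1.920000) = 0.804119
  x_2 = 1.920000 - 0.804119×(1.920000 - 0.530000)/(0.804119 - (-0.732067))
       = 1.192402
Iteration 2:
  f(1.920000) = 0.804119
  f(1.192402) = 0.108051
  x_3 = 1.192402 - 0.108051×(1.192402 - 1.920000)/(0.108051 - 0.804119)
       = 1.079457
Iteration 3:
  f(1.192402) = 0.108051
  f(1.079457) = -0.048240
  x_4 = 1.079457 - (-0.048240)×(1.079457 - 1.192402)/(-0.048240 - 0.108051)
       = 1.114319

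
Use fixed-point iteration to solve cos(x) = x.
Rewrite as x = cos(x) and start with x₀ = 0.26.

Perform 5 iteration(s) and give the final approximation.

Equation: cos(x) = x
Fixed-point form: x = cos(x)
x₀ = 0.26

x_1 = g(0.260000) = 0.966390
x_2 = g(0.966390) = 0.568274
x_3 = g(0.568274) = 0.842831
x_4 = g(0.842831) = 0.665352
x_5 = g(0.665352) = 0.786700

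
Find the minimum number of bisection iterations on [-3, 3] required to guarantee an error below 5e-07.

We need (b-a)/2^n ≤ 5e-07
(3 - (-3))/2^n ≤ 5e-07
6/2^n ≤ 5e-07
2^n ≥ 12000000
n ≥ log₂(12000000) = 23.52
n ≥ 24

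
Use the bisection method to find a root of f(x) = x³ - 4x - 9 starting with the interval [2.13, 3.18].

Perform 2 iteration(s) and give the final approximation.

f(x) = x³ - 4x - 9
Initial interval: [2.13, 3.18]

Iteration 1:
  c_1 = (2.130000 + 3.180000)/2 = 2.655000
  f(c_1) = f(2.655000) = -0.904839
  f(a) × f(c) ≥ 0, new interval: [2.655000, 3.180000]
Iteration 2:
  c_2 = (2.655000 + 3.180000)/2 = 2.917500
  f(c_2) = f(2.917500) = 4.163195
  f(a) × f(c) < 0, new interval: [2.655000, 2.917500]

After 2 iteration(s), the approximation is c_2 = 2.917500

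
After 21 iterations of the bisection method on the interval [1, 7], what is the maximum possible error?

Bisection error bound: |error| ≤ (b-a)/2^n
|error| ≤ (7 - 1)/2^21 = 6/2^21
|error| ≤ 0.0000028610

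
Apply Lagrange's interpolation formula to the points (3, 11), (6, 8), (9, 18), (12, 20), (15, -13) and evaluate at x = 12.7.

Lagrange interpolation formula:
P(x) = Σ yᵢ × Lᵢ(x)
where Lᵢ(x) = Π_{j≠i} (x - xⱼ)/(xᵢ - xⱼ)

L_0(12.7) = (12.7 - 6)/(3 - 6) × (12.7 - 9)/(3 - 9) × (12.7 - 12)/(3 - 12) × (12.7 - 15)/(3 - 15) = -0.020531
L_1(12.7) = (12.7 - 3)/(6 - 3) × (12.7 - 9)/(6 - 9) × (12.7 - 12)/(6 - 12) × (12.7 - 15)/(6 - 15) = 0.118895
L_2(12.7) = (12.7 - 3)/(9 - 3) × (12.7 - 6)/(9 - 6) × (12.7 - 12)/(9 - 12) × (12.7 - 15)/(9 - 15) = -0.322944
L_3(12.7) = (12.7 - 3)/(12 - 3) × (12.7 - 6)/(12 - 6) × (12.7 - 9)/(12 - 9) × (12.7 - 15)/(12 - 15) = 1.137994
L_4(12.7) = (12.7 - 3)/(15 - 3) × (12.7 - 6)/(15 - 6) × (12.7 - 9)/(15 - 9) × (12.7 - 12)/(15 - 12) = 0.086586

P(12.7) = 11×L_0(12.7) + 8×L_1(12.7) + 18×L_2(12.7) + 20×L_3(12.7) + (-13)×L_4(12.7)
P(12.7) = 16.546574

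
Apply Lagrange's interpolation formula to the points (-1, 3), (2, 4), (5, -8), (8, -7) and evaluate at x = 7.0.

Lagrange interpolation formula:
P(x) = Σ yᵢ × Lᵢ(x)
where Lᵢ(x) = Π_{j≠i} (x - xⱼ)/(xᵢ - xⱼ)

L_0(7.0) = (7.0 - 2)/(-1 - 2) × (7.0 - 5)/(-1 - 5) × (7.0 - 8)/(-1 - 8) = 0.061728
L_1(7.0) = (7.0 - (-1))/(2 - (-1)) × (7.0 - 5)/(2 - 5) × (7.0 - 8)/(2 - 8) = -0.296296
L_2(7.0) = (7.0 - (-1))/(5 - (-1)) × (7.0 - 2)/(5 - 2) × (7.0 - 8)/(5 - 8) = 0.740741
L_3(7.0) = (7.0 - (-1))/(8 - (-1)) × (7.0 - 2)/(8 - 2) × (7.0 - 5)/(8 - 5) = 0.493827

P(7.0) = 3×L_0(7.0) + 4×L_1(7.0) + (-8)×L_2(7.0) + (-7)×L_3(7.0)
P(7.0) = -10.382716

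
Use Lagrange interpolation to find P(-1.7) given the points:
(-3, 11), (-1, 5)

Lagrange interpolation formula:
P(x) = Σ yᵢ × Lᵢ(x)
where Lᵢ(x) = Π_{j≠i} (x - xⱼ)/(xᵢ - xⱼ)

L_0(-1.7) = (-1.7 - (-1))/(-3 - (-1)) = 0.350000
L_1(-1.7) = (-1.7 - (-3))/(-1 - (-3)) = 0.650000

P(-1.7) = 11×L_0(-1.7) + 5×L_1(-1.7)
P(-1.7) = 7.100000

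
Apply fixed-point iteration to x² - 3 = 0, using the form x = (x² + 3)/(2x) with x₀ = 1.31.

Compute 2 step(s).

Equation: x² - 3 = 0
Fixed-point form: x = (x² + 3)/(2x)
x₀ = 1.31

x_1 = g(1.310000) = 1.800038
x_2 = g(1.800038) = 1.733335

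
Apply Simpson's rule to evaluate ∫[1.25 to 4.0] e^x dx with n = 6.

f(x) = e^x
a = 1.25, b = 4.0, n = 6
h = (b - a)/n = 0.458333

Simpson's rule: (h/3)[f(x₀) + 4f(x₁) + 2f(x₂) + ... + f(xₙ)]

x_0 = 1.2500, f(x_0) = 3.490343, coefficient = 1
x_1 = 1.7083, f(x_1) = 5.519754, coefficient = 4
x_2 = 2.1667, f(x_2) = 8.729138, coefficient = 2
x_3 = 2.6250, f(x_3) = 13.804574, coefficient = 4
x_4 = 3.0833, f(x_4) = 21.831051, coefficient = 2
x_5 = 3.5417, f(x_5) = 34.524412, coefficient = 4
x_6 = 4.0000, f(x_6) = 54.598150, coefficient = 1

I ≈ (0.458333/3) × 334.603834 = 51.120030
Exact value: 51.107807
Error: 0.012223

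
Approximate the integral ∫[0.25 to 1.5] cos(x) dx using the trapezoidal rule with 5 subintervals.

f(x) = cos(x)
a = 0.25, b = 1.5, n = 5
h = (b - a)/n = 0.250000

Trapezoidal rule: (h/2)[f(x₀) + 2f(x₁) + 2f(x₂) + ... + f(xₙ)]

x_0 = 0.2500, f(x_0) = 0.968912, coefficient = 1
x_1 = 0.5000, f(x_1) = 0.877583, coefficient = 2
x_2 = 0.7500, f(x_2) = 0.731689, coefficient = 2
x_3 = 1.0000, f(x_3) = 0.540302, coefficient = 2
x_4 = 1.2500, f(x_4) = 0.315322, coefficient = 2
x_5 = 1.5000, f(x_5) = 0.070737, coefficient = 1

I ≈ (0.250000/2) × 5.969442 = 0.746180
Exact value: 0.750091
Error: 0.003911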